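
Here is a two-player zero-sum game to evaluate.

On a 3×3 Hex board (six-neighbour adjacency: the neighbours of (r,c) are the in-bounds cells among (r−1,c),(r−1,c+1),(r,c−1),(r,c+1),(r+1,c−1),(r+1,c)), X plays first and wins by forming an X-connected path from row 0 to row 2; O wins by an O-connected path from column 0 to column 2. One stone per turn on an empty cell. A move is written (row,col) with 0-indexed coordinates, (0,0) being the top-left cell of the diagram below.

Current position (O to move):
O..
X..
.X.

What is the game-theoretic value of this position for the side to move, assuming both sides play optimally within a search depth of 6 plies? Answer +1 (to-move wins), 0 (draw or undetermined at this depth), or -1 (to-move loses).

p1 O@[O../X../.X.]: (0,1)[OO./X../.X.]-1 (0,2)[O.O/X../.X.]-1 (1,1)[O../XO./.X.]+1* (1,2)[O../X.O/.X.]-1 (2,0)[O../X../OX.]-1 (2,2)[O../X../.XO]-1
p2 X@[O../XO./.X.]: (0,1)[OX./XO./.X.]-1* (0,2)[O.X/XO./.X.]-1 (1,2)[O../XOX/.X.]-1 (2,0)[O../XO./XX.]-1 (2,2)[O../XO./.XX]-1
p3 O@[OX./XO./.X.]: (0,2)[OXO/XO./.X.]-1 (1,2)[OX./XOO/.X.]-1 (2,0)[OX./XO./OX.]+1* (2,2)[OX./XO./.XO]-1
p4 X@[OX./XO./OX.]: (0,2)[OXX/XO./OX.]-1* (1,2)[OX./XOX/OX.]-1 (2,2)[OX./XO./OXX]-1
p5 O@[OXX/XO./OX.]: (1,2)[OXX/XOO/OX.]+1* (2,2)[OXX/XO./OXO]-1
p6 X@[OXX/XOO/OX.] terminal -1; root [O../X../.X.] d6

value(O../X../.X., O) = +1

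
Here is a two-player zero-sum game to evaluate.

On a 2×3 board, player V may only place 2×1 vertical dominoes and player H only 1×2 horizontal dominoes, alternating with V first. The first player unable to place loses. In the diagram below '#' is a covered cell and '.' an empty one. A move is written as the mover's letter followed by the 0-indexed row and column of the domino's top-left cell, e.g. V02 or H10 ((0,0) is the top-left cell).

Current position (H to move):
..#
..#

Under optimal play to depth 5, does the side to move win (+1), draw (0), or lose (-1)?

[..#/..#] H move#1: H00:+1/###/..#*, H10:+1/..#/###
[###/..#] end (terminal -1, V#2); searched ..#/..# to 5

value(..#/..#, H) = +1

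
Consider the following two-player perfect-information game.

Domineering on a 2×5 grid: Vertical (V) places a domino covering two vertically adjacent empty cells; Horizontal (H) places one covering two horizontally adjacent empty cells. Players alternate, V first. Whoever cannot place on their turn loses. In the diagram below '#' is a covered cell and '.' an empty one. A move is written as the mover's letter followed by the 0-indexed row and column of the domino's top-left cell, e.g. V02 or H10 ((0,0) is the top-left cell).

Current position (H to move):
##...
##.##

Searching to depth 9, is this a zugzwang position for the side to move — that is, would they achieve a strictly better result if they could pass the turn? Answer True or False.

zugzwang(##.../##.##, H) = False

p1 H@[##.../##.##]: H02[####./##.##]+1* H03[##.##/##.##]-1
p2 V@[####./##.##] terminal -1; root [##.../##.##] d9
suppose H passes — search the same position with V to move:
pass> p1 V@[##.../##.##]: V02[###../#####]-1*
pass> p2 H@[###../#####]: H03[#####/#####]+1*
pass> p3 V@[#####/#####] terminal -1; root [##.../##.##] d9
for H: play +1, pass +1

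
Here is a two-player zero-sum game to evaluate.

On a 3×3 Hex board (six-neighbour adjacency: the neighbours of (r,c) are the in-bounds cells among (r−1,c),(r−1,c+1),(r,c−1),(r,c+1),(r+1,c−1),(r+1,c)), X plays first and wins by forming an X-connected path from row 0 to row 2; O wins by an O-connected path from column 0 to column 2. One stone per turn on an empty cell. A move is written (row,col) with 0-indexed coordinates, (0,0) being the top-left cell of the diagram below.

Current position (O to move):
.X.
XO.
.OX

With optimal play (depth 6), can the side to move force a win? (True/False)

p1 O@[.X./XO./.OX]: (0,0)[OX./XO./.OX]-1 (0,2)[.XO/XO./.OX]-1 (1,2)[.X./XOO/.OX]-1 (2,0)[.X./XO./OOX]+1*
p2 X@[.X./XO./OOX]: (0,0)[XX./XO./OOX]-1* (0,2)[.XX/XO./OOX]-1 (1,2)[.X./XOX/OOX]-1
p3 O@[XX./XO./OOX]: (0,2)[XXO/XO./OOX]+1* (1,2)[XX./XOO/OOX]+1
p4 X@[XXO/XO./OOX] terminal -1; root [.X./XO./.OX] d6

O winning at [.X./XO./.OX]: True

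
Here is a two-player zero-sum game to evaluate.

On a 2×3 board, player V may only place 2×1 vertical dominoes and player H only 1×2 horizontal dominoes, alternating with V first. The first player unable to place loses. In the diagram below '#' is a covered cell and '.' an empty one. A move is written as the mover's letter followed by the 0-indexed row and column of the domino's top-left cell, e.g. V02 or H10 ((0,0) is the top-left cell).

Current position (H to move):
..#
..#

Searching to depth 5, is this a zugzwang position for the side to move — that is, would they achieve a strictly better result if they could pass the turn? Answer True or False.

[..#/..#] H move#1: H00:+1/###/..#*, H10:+1/..#/###
[###/..#] end (terminal -1, V#2); searched ..#/..# to 5
if H skipped the turn, V would face:
~ [..#/..#] V move#1: V00:+1/#.#/#.#*, V01:+1/.##/.##
~ [#.#/#.#] end (terminal -1, H#2); searched ..#/..# to 5
compare (H): move=+1 vs pass=-1

zugzwang(..#/..#, H) = False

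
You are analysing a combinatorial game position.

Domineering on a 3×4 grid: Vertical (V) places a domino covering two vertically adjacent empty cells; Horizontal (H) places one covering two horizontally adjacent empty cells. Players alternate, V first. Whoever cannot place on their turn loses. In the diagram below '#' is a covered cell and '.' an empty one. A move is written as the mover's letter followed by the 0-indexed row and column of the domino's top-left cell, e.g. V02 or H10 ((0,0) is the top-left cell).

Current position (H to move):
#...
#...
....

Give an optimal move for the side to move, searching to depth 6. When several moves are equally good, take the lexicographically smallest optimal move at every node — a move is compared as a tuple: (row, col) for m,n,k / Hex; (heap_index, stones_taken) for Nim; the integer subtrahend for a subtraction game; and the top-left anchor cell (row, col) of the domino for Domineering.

H's best at [#.../#.../....]: H11

[#.../#.../....] H move#1: H01:-1/###./#.../...., H02:-1/#.##/#.../...., H11:+1/#.../###./....*, H12:+1/#.../#.##/...., H20:-1/#.../#.../##.., H21:-1/#.../#.../.##., H22:-1/#.../#.../..##
[#.../###./....] V move#2: V03:-1/#..#/####/....*, V13:-1/#.../####/...#
[#..#/####/....] H move#3: H01:+1/####/####/....*, H20:+1/#..#/####/##.., H21:+1/#..#/####/.##., H22:+1/#..#/####/..##
[####/####/....] end (terminal -1, V#4); searched #.../#.../.... to 6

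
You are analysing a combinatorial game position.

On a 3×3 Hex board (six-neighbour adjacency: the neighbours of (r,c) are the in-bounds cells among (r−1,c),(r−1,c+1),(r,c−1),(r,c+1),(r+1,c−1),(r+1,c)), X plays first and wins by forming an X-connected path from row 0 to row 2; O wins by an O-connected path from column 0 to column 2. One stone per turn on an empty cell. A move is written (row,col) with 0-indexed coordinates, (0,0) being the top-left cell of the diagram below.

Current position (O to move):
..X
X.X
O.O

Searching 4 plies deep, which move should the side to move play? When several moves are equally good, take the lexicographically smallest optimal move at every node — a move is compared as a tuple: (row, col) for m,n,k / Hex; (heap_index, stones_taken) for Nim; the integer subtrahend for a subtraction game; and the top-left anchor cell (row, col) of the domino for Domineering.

O's best at [..X/X.X/O.O]: (2,1)

p1 O@[..X/X.X/O.O]: (0,0)[O.X/X.X/O.O]-1 (0,1)[.OX/X.X/O.O]-1 (1,1)[..X/XOX/O.O]-1 (2,1)[..X/X.X/OOO]+1*
p2 X@[..X/X.X/OOO] terminal -1; root [..X/X.X/O.O] d4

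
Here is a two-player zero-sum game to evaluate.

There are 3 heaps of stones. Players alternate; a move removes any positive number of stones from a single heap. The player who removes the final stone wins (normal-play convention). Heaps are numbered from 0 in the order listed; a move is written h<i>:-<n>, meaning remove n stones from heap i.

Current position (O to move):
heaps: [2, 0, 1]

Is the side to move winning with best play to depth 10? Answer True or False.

O winning at [(2,0,1)]: True

ply 1, O at (2,0,1) | h0:-1=+1→(1,0,1)*; h0:-2=-1→(0,0,1); h2:-1=-1→(2,0,0)
ply 2, X at (1,0,1) | h0:-1=-1→(0,0,1)*; h2:-1=-1→(1,0,0)
ply 3, O at (0,0,1) | h2:-1=+1→(0,0,0)*
ply 4: (0,0,0) is terminal -1 (X); from (2,0,1) depth 10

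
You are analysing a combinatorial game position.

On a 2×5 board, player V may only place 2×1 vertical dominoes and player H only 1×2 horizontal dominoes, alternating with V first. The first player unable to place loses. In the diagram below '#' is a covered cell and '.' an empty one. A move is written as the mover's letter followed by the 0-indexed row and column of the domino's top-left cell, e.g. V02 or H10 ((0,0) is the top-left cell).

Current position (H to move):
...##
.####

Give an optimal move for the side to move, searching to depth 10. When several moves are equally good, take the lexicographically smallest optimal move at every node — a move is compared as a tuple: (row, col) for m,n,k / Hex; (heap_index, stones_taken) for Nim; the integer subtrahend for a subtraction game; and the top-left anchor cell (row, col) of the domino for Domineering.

H's best at [...##/.####]: H00

[...##/.####] H move#1: H00:+1/##.##/.####*, H01:-1/.####/.####
[##.##/.####] end (terminal -1, V#2); searched ...##/.#### to 10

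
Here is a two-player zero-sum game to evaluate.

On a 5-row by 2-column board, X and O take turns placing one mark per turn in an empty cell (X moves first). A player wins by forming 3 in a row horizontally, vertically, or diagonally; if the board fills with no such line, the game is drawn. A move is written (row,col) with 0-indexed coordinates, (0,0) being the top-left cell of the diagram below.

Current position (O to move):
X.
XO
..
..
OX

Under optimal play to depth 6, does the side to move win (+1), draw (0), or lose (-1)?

value(X./XO/../../OX, O) = +1

p1 O@[X./XO/../../OX]: (0,1)[XO/XO/../../OX]-1 (2,0)[X./XO/O./../OX]+1* (2,1)[X./XO/.O/../OX]-1 (3,0)[X./XO/../O./OX]-1 (3,1)[X./XO/../.O/OX]-1
p2 X@[X./XO/O./../OX]: (0,1)[XX/XO/O./../OX]-1* (2,1)[X./XO/OX/../OX]-1 (3,0)[X./XO/O./X./OX]-1 (3,1)[X./XO/O./.X/OX]-1
p3 O@[XX/XO/O./../OX]: (2,1)[XX/XO/OO/../OX]+1* (3,0)[XX/XO/O./O./OX]+1 (3,1)[XX/XO/O./.O/OX]+1
p4 X@[XX/XO/OO/../OX]: (3,0)[XX/XO/OO/X./OX]-1* (3,1)[XX/XO/OO/.X/OX]-1
p5 O@[XX/XO/OO/X./OX]: (3,1)[XX/XO/OO/XO/OX]+1*
p6 X@[XX/XO/OO/XO/OX] terminal -1; root [X./XO/../../OX] d6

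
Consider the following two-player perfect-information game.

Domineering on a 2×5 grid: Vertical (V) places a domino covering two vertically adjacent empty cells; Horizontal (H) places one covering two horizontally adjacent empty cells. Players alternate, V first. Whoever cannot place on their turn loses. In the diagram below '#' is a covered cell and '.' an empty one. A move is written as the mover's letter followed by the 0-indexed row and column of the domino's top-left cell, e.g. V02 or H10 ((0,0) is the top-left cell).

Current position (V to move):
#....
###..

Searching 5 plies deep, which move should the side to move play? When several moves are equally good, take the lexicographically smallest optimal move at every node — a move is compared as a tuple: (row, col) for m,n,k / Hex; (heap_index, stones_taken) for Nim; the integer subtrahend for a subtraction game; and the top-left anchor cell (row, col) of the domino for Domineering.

V's best at [#..../###..]: V03

ply 1, V at #..../###.. | V03=+1→#..#./####.*; V04=-1→#...#/###.#
ply 2, H at #..#./####. | H01=-1→####./####.*
ply 3, V at ####./####. | V04=+1→#####/#####*
ply 4: #####/##### is terminal -1 (H); from #..../###.. depth 5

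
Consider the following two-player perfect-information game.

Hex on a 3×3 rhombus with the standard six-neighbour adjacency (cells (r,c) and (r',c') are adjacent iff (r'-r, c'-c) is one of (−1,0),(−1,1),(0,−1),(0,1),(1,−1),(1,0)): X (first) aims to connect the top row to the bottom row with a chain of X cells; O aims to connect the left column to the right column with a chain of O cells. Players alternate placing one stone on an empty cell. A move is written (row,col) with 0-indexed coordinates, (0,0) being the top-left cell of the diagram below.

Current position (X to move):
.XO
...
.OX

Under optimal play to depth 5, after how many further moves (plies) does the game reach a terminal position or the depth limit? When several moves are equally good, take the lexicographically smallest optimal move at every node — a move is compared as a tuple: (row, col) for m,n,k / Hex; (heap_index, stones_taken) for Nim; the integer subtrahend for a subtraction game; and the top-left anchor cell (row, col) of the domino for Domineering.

[.XO/.../.OX] X move#1: (0,0):-1/XXO/.../.OX, (1,0):-1/.XO/X../.OX, (1,1):+1/.XO/.X./.OX*, (1,2):-1/.XO/..X/.OX, (2,0):+1/.XO/.../XOX
[.XO/.X./.OX] O move#2: (0,0):-1/OXO/.X./.OX*, (1,0):-1/.XO/OX./.OX, (1,2):-1/.XO/.XO/.OX, (2,0):-1/.XO/.X./OOX
[OXO/.X./.OX] X move#3: (1,0):+1/OXO/XX./.OX*, (1,2):+1/OXO/.XX/.OX, (2,0):+1/OXO/.X./XOX
[OXO/XX./.OX] O move#4: (1,2):-1/OXO/XXO/.OX*, (2,0):-1/OXO/XX./OOX
[OXO/XXO/.OX] X move#5: (2,0):+1/OXO/XXO/XOX*
[OXO/XXO/XOX] end (terminal -1, O#6); searched .XO/.../.OX to 5

PV length from [.XO/.../.OX]: 5 plies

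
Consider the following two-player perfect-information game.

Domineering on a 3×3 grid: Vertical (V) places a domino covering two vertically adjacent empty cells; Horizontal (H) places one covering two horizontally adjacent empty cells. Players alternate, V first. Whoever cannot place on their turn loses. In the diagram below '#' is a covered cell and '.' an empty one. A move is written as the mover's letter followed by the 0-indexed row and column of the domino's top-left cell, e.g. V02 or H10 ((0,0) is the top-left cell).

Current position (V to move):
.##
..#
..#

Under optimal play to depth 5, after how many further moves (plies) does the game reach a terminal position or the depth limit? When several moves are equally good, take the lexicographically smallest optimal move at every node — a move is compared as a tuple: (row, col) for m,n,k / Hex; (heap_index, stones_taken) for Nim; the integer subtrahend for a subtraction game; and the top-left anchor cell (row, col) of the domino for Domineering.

ply 1, V at .##/..#/..# | V00=-1→###/#.#/..#; V10=+1→.##/#.#/#.#*; V11=+1→.##/.##/.##
ply 2: .##/#.#/#.# is terminal -1 (H); from .##/..#/..# depth 5

PV length from [.##/..#/..#]: 1 ply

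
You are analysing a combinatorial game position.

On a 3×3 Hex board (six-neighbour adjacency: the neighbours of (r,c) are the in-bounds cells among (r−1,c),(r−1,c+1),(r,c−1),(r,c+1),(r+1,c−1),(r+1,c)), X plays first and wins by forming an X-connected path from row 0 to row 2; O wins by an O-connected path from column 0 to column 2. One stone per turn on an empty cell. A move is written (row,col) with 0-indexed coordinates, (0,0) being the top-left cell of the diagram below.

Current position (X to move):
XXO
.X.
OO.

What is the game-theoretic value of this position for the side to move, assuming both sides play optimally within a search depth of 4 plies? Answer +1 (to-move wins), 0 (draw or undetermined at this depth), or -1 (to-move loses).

value(XXO/.X./OO., X) = -1

p1 X@[XXO/.X./OO.]: (1,0)[XXO/XX./OO.]-1* (1,2)[XXO/.XX/OO.]-1 (2,2)[XXO/.X./OOX]-1
p2 O@[XXO/XX./OO.]: (1,2)[XXO/XXO/OO.]+1* (2,2)[XXO/XX./OOO]+1
p3 X@[XXO/XXO/OO.] terminal -1; root [XXO/.X./OO.] d4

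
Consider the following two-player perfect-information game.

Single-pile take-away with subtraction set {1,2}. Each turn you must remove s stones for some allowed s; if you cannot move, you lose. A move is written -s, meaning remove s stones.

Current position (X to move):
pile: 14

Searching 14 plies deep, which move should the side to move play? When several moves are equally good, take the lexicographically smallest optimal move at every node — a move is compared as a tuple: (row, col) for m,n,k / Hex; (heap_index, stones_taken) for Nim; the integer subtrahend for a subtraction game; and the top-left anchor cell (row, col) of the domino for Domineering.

X's best at [14]: -2

[14] X move#1: -1:-1/13, -2:+1/12*
[12] O move#2: -1:-1/11*, -2:-1/10
[11] X move#3: -1:-1/10, -2:+1/9*
[9] O move#4: -1:-1/8*, -2:-1/7
[8] X move#5: -1:-1/7, -2:+1/6*
[6] O move#6: -1:-1/5*, -2:-1/4
[5] X move#7: -1:-1/4, -2:+1/3*
[3] O move#8: -1:-1/2*, -2:-1/1
[2] X move#9: -1:-1/1, -2:+1/0*
[0] end (terminal -1, O#10); searched 14 to 14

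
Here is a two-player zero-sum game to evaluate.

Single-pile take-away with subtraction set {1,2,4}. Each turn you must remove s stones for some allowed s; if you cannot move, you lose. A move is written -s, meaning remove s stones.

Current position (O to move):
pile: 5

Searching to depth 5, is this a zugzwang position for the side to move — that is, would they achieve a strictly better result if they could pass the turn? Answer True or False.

[5] O move#1: -1:-1/4, -2:+1/3*, -4:-1/1
[3] X move#2: -1:-1/2*, -2:-1/1
[2] O move#3: -1:-1/1, -2:+1/0*
[0] end (terminal -1, X#4); searched 5 to 5
pass branch (X moves first from the same position):
  | [5] X move#1: -1:-1/4, -2:+1/3*, -4:-1/1
  | [3] O move#2: -1:-1/2*, -2:-1/1
  | [2] X move#3: -1:-1/1, -2:+1/0*
  | [0] end (terminal -1, O#4); searched 5 to 5
O moving scores +1; O passing scores -1

zugzwang(5, O) = False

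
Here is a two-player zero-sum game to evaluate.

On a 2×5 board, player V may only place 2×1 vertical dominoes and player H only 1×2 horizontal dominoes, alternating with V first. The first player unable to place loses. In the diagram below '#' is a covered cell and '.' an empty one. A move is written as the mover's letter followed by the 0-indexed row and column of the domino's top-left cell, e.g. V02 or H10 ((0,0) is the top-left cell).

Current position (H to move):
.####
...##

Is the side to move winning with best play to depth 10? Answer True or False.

H winning at [.####/...##]: True

p1 H@[.####/...##]: H10[.####/##.##]+1* H11[.####/.####]-1
p2 V@[.####/##.##] terminal -1; root [.####/...##] d10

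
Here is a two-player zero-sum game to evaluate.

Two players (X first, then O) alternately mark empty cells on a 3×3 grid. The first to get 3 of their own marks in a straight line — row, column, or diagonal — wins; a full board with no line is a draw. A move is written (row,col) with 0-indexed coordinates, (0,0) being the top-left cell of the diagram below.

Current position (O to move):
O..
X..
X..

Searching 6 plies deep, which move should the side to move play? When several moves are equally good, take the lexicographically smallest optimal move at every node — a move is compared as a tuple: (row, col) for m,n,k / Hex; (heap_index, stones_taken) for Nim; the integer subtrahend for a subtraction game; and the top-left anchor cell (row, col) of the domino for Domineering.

O's best at [O../X../X..]: (0,1)

p1 O@[O../X../X..]: (0,1)[OO./X../X..]+1* (0,2)[O.O/X../X..]+1 (1,1)[O../XO./X..]+0 (1,2)[O../X.O/X..]+0 (2,1)[O../X../XO.]-1 (2,2)[O../X../X.O]-1
p2 X@[OO./X../X..]: (0,2)[OOX/X../X..]-1* (1,1)[OO./XX./X..]-1 (1,2)[OO./X.X/X..]-1 (2,1)[OO./X../XX.]-1 (2,2)[OO./X../X.X]-1
p3 O@[OOX/X../X..]: (1,1)[OOX/XO./X..]+1* (1,2)[OOX/X.O/X..]-1 (2,1)[OOX/X../XO.]-1 (2,2)[OOX/X../X.O]-1
p4 X@[OOX/XO./X..]: (1,2)[OOX/XOX/X..]-1* (2,1)[OOX/XO./XX.]-1 (2,2)[OOX/XO./X.X]-1
p5 O@[OOX/XOX/X..]: (2,1)[OOX/XOX/XO.]+1* (2,2)[OOX/XOX/X.O]+1
p6 X@[OOX/XOX/XO.] terminal -1; root [O../X../X..] d6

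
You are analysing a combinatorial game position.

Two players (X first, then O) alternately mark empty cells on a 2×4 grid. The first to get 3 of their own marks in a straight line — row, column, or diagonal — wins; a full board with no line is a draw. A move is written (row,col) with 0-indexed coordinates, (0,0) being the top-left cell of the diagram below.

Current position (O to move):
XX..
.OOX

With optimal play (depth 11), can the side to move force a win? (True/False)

O winning at [XX../.OOX]: True

p1 O@[XX../.OOX]: (0,2)[XXO./.OOX]+0 (0,3)[XX.O/.OOX]-1 (1,0)[XX../OOOX]+1*
p2 X@[XX../OOOX] terminal -1; root [XX../.OOX] d11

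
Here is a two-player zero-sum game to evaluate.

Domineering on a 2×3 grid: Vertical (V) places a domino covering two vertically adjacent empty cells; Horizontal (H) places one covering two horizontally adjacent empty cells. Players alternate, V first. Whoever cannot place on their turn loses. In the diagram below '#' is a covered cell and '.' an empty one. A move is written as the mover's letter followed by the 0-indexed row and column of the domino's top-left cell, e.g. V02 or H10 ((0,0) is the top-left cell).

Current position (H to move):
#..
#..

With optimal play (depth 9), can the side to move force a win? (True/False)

[#../#..] H move#1: H01:+1/###/#..*, H11:+1/#../###
[###/#..] end (terminal -1, V#2); searched #../#.. to 9

H winning at [#../#..]: True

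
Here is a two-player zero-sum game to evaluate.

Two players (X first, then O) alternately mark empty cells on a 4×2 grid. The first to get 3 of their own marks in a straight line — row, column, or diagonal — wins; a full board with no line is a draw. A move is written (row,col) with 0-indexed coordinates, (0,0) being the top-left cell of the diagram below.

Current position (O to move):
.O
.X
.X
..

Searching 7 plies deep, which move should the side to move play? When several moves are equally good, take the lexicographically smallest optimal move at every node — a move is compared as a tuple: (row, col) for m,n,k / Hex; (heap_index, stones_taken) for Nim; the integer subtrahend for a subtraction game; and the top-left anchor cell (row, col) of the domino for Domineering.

O's best at [.O/.X/.X/..]: (3,1)

[.O/.X/.X/..] O move#1: (0,0):-1/OO/.X/.X/.., (1,0):-1/.O/OX/.X/.., (2,0):-1/.O/.X/OX/.., (3,0):-1/.O/.X/.X/O., (3,1):+0/.O/.X/.X/.O*
[.O/.X/.X/.O] X move#2: (0,0):+0/XO/.X/.X/.O*, (1,0):+0/.O/XX/.X/.O, (2,0):+0/.O/.X/XX/.O, (3,0):+0/.O/.X/.X/XO
[XO/.X/.X/.O] O move#3: (1,0):+0/XO/OX/.X/.O*, (2,0):+0/XO/.X/OX/.O, (3,0):+0/XO/.X/.X/OO
[XO/OX/.X/.O] X move#4: (2,0):+0/XO/OX/XX/.O*, (3,0):+0/XO/OX/.X/XO
[XO/OX/XX/.O] O move#5: (3,0):+0/XO/OX/XX/OO*
[XO/OX/XX/OO] end (terminal +0, X#6); searched .O/.X/.X/.. to 7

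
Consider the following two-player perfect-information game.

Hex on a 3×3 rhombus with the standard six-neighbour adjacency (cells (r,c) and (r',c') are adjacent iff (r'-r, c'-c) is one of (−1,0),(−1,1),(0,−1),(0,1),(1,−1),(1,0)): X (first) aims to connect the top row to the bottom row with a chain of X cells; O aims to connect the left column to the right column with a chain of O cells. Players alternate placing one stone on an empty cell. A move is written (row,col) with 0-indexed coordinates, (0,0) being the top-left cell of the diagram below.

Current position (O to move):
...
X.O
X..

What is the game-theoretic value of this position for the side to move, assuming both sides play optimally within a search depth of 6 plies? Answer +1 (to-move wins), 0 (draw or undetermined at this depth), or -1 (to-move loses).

ply 1, O at .../X.O/X.. | (0,0)=-1→O../X.O/X..*; (0,1)=-1→.O./X.O/X..; (0,2)=-1→..O/X.O/X..; (1,1)=-1→.../XOO/X..; (2,1)=-1→.../X.O/XO.; (2,2)=-1→.../X.O/X.O
ply 2, X at O../X.O/X.. | (0,1)=+1→OX./X.O/X..*; (0,2)=+1→O.X/X.O/X..; (1,1)=+1→O../XXO/X..; (2,1)=-1→O../X.O/XX.; (2,2)=-1→O../X.O/X.X
ply 3: OX./X.O/X.. is terminal -1 (O); from .../X.O/X.. depth 6

value(.../X.O/X.., O) = -1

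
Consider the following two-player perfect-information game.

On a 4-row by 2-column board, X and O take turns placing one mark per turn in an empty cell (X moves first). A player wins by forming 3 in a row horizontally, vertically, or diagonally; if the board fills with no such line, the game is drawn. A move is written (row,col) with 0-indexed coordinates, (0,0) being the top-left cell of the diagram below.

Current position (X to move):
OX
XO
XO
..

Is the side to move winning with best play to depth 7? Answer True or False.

[OX/XO/XO/..] X move#1: (3,0):+1/OX/XO/XO/X.*, (3,1):+0/OX/XO/XO/.X
[OX/XO/XO/X.] end (terminal -1, O#2); searched OX/XO/XO/.. to 7

X winning at [OX/XO/XO/..]: True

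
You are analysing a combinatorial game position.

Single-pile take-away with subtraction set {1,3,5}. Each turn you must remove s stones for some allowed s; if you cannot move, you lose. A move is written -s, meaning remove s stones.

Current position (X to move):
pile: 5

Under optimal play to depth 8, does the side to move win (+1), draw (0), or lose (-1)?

p1 X@[5]: -1[4]+1* -3[2]+1 -5[0]+1
p2 O@[4]: -1[3]-1* -3[1]-1
p3 X@[3]: -1[2]+1* -3[0]+1
p4 O@[2]: -1[1]-1*
p5 X@[1]: -1[0]+1*
p6 O@[0] terminal -1; root [5] d8

value(5, X) = +1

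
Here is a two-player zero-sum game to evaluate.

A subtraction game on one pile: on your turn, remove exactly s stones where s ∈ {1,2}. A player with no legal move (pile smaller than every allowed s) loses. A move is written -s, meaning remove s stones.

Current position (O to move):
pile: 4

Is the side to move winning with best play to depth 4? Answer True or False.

O winning at [4]: True

p1 O@[4]: -1[3]+1* -2[2]-1
p2 X@[3]: -1[2]-1* -2[1]-1
p3 O@[2]: -1[1]-1 -2[0]+1*
p4 X@[0] terminal -1; root [4] d4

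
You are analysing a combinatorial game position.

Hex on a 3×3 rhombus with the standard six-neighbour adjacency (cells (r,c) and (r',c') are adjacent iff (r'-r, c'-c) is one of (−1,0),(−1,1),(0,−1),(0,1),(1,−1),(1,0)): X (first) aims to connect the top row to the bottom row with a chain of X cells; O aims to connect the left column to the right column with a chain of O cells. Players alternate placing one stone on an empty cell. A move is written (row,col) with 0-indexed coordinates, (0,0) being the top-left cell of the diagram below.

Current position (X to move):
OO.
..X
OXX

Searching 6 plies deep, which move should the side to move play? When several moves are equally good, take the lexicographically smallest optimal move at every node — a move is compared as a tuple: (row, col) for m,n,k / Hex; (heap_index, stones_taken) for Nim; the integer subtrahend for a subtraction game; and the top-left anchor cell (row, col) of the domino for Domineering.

X's best at [OO./..X/OXX]: (0,2)

ply 1, X at OO./..X/OXX | (0,2)=+1→OOX/..X/OXX*; (1,0)=-1→OO./X.X/OXX; (1,1)=-1→OO./.XX/OXX
ply 2: OOX/..X/OXX is terminal -1 (O); from OO./..X/OXX depth 6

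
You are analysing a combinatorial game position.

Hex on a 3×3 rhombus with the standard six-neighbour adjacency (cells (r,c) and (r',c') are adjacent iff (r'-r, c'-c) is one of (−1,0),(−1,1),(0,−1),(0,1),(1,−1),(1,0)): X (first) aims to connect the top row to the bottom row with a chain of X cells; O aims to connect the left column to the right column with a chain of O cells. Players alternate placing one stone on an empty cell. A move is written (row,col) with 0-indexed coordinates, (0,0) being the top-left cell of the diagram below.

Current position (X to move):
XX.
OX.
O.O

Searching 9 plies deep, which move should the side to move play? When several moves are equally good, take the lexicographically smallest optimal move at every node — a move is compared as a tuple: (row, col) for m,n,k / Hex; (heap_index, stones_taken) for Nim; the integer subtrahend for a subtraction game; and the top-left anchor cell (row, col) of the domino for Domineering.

ply 1, X at XX./OX./O.O | (0,2)=-1→XXX/OX./O.O; (1,2)=-1→XX./OXX/O.O; (2,1)=+1→XX./OX./OXO*
ply 2: XX./OX./OXO is terminal -1 (O); from XX./OX./O.O depth 9

X's best at [XX./OX./O.O]: (2,1)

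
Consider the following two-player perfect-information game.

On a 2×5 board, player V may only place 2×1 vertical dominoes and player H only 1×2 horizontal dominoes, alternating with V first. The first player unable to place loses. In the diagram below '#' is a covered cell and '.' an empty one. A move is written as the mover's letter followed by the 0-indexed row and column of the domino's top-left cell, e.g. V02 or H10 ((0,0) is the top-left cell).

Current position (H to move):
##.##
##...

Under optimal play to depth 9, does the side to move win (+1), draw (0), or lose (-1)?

p1 H@[##.##/##...]: H12[##.##/####.]+1* H13[##.##/##.##]-1
p2 V@[##.##/####.] terminal -1; root [##.##/##...] d9

value(##.##/##..., H) = +1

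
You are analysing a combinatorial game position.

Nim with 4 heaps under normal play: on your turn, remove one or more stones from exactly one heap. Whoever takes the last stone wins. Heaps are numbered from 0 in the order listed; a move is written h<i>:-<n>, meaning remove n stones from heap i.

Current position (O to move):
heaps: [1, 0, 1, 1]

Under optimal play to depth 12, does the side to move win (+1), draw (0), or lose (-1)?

p1 O@[(1,0,1,1)]: h0:-1[(0,0,1,1)]+1* h2:-1[(1,0,0,1)]+1 h3:-1[(1,0,1,0)]+1
p2 X@[(0,0,1,1)]: h2:-1[(0,0,0,1)]-1* h3:-1[(0,0,1,0)]-1
p3 O@[(0,0,0,1)]: h3:-1[(0,0,0,0)]+1*
p4 X@[(0,0,0,0)] terminal -1; root [(1,0,1,1)] d12

value((1,0,1,1), O) = +1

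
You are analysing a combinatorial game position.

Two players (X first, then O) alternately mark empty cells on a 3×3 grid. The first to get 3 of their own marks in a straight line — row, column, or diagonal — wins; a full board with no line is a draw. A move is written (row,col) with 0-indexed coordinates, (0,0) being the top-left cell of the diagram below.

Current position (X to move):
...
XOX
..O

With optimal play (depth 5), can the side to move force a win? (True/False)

ply 1, X at .../XOX/..O | (0,0)=-1→X../XOX/..O*; (0,1)=-1→.X./XOX/..O; (0,2)=-1→..X/XOX/..O; (2,0)=-1→.../XOX/X.O; (2,1)=-1→.../XOX/.XO
ply 2, O at X../XOX/..O | (0,1)=-1→XO./XOX/..O; (0,2)=-1→X.O/XOX/..O; (2,0)=+1→X../XOX/O.O*; (2,1)=-1→X../XOX/.OO
ply 3, X at X../XOX/O.O | (0,1)=-1→XX./XOX/O.O*; (0,2)=-1→X.X/XOX/O.O; (2,1)=-1→X../XOX/OXO
ply 4, O at XX./XOX/O.O | (0,2)=+1→XXO/XOX/O.O*; (2,1)=+1→XX./XOX/OOO
ply 5: XXO/XOX/O.O is terminal -1 (X); from .../XOX/..O depth 5

X winning at [.../XOX/..O]: False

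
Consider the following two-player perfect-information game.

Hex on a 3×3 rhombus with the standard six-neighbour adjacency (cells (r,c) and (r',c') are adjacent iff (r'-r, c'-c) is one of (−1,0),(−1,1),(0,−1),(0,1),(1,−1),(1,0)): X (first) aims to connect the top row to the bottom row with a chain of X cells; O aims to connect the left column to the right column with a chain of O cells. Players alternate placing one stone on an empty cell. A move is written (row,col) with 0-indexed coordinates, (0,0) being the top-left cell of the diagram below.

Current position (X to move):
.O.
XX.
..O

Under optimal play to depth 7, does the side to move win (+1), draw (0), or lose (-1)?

value(.O./XX./..O, X) = +1

ply 1, X at .O./XX./..O | (0,0)=+1→XO./XX./..O*; (0,2)=+1→.OX/XX./..O; (1,2)=+1→.O./XXX/..O; (2,0)=+1→.O./XX./X.O; (2,1)=+1→.O./XX./.XO
ply 2, O at XO./XX./..O | (0,2)=-1→XOO/XX./..O*; (1,2)=-1→XO./XXO/..O; (2,0)=-1→XO./XX./O.O; (2,1)=-1→XO./XX./.OO
ply 3, X at XOO/XX./..O | (1,2)=+1→XOO/XXX/..O*; (2,0)=+1→XOO/XX./X.O; (2,1)=+1→XOO/XX./.XO
ply 4, O at XOO/XXX/..O | (2,0)=-1→XOO/XXX/O.O*; (2,1)=-1→XOO/XXX/.OO
ply 5, X at XOO/XXX/O.O | (2,1)=+1→XOO/XXX/OXO*
ply 6: XOO/XXX/OXO is terminal -1 (O); from .O./XX./..O depth 7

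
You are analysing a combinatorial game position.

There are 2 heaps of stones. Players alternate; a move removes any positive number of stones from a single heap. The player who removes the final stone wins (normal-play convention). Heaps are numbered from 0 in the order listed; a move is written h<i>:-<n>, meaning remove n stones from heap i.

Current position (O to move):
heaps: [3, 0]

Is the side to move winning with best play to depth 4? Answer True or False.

ply 1, O at (3,0) | h0:-1=-1→(2,0); h0:-2=-1→(1,0); h0:-3=+1→(0,0)*
ply 2: (0,0) is terminal -1 (X); from (3,0) depth 4

O winning at [(3,0)]: True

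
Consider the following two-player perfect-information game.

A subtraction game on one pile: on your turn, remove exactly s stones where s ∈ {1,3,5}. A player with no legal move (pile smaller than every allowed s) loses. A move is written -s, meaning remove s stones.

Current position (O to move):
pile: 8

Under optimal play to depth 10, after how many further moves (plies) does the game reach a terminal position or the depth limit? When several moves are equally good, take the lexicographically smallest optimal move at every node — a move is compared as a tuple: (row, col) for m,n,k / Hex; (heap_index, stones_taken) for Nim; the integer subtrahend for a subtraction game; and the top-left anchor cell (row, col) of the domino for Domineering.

[8] O move#1: -1:-1/7*, -3:-1/5, -5:-1/3
[7] X move#2: -1:+1/6*, -3:+1/4, -5:+1/2
[6] O move#3: -1:-1/5*, -3:-1/3, -5:-1/1
[5] X move#4: -1:+1/4*, -3:+1/2, -5:+1/0
[4] O move#5: -1:-1/3*, -3:-1/1
[3] X move#6: -1:+1/2*, -3:+1/0
[2] O move#7: -1:-1/1*
[1] X move#8: -1:+1/0*
[0] end (terminal -1, O#9); searched 8 to 10

PV length from [8]: 8 plies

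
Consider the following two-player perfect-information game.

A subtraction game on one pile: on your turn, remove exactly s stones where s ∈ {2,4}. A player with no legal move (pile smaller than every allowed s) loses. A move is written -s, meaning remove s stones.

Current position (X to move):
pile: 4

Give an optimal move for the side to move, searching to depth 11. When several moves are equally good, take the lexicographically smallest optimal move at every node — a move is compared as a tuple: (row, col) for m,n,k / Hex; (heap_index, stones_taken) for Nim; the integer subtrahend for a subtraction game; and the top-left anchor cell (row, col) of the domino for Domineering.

[4] X move#1: -2:-1/2, -4:+1/0*
[0] end (terminal -1, O#2); searched 4 to 11

X's best at [4]: -4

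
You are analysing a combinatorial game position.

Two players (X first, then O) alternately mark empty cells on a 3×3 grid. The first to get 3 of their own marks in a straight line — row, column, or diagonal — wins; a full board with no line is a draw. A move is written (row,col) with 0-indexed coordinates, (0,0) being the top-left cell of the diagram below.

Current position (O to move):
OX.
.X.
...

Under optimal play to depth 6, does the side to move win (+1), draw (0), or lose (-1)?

ply 1, O at OX./.X./... | (0,2)=-1→OXO/.X./...; (1,0)=-1→OX./OX./...; (1,2)=-1→OX./.XO/...; (2,0)=-1→OX./.X./O..; (2,1)=+0→OX./.X./.O.*; (2,2)=-1→OX./.X./..O
ply 2, X at OX./.X./.O. | (0,2)=-1→OXX/.X./.O.; (1,0)=+0→OX./XX./.O.*; (1,2)=+0→OX./.XX/.O.; (2,0)=+0→OX./.X./XO.; (2,2)=+0→OX./.X./.OX
ply 3, O at OX./XX./.O. | (0,2)=-1→OXO/XX./.O.; (1,2)=+0→OX./XXO/.O.*; (2,0)=-1→OX./XX./OO.; (2,2)=-1→OX./XX./.OO
ply 4, X at OX./XXO/.O. | (0,2)=+0→OXX/XXO/.O.*; (2,0)=+0→OX./XXO/XO.; (2,2)=+0→OX./XXO/.OX
ply 5, O at OXX/XXO/.O. | (2,0)=+0→OXX/XXO/OO.*; (2,2)=-1→OXX/XXO/.OO
ply 6, X at OXX/XXO/OO. | (2,2)=+0→OXX/XXO/OOX*
ply 7: OXX/XXO/OOX is terminal +0 (O); from OX./.X./... depth 6

value(OX./.X./..., O) = 0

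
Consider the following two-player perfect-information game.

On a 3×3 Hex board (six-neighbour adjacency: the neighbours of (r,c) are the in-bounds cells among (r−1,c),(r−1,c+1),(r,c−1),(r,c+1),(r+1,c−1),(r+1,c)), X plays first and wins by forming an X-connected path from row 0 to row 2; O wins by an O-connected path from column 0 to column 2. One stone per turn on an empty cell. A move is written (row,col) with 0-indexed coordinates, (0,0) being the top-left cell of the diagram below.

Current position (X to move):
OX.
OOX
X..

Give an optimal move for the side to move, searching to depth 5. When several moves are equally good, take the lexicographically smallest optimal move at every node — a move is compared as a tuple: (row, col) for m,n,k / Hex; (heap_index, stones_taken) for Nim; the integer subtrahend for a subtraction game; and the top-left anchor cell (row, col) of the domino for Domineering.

X's best at [OX./OOX/X..]: (0,2)

[OX./OOX/X..] X move#1: (0,2):+1/OXX/OOX/X..*, (2,1):-1/OX./OOX/XX., (2,2):-1/OX./OOX/X.X
[OXX/OOX/X..] O move#2: (2,1):-1/OXX/OOX/XO.*, (2,2):-1/OXX/OOX/X.O
[OXX/OOX/XO.] X move#3: (2,2):+1/OXX/OOX/XOX*
[OXX/OOX/XOX] end (terminal -1, O#4); searched OX./OOX/X.. to 5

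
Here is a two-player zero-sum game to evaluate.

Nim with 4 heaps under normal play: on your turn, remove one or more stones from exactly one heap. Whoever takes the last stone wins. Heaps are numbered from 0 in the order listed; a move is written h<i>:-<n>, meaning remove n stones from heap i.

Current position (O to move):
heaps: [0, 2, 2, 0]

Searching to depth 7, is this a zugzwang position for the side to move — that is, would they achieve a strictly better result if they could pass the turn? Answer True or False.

zugzwang((0,2,2,0), O) = True

[(0,2,2,0)] O move#1: h1:-1:-1/(0,1,2,0)*, h1:-2:-1/(0,0,2,0), h2:-1:-1/(0,2,1,0), h2:-2:-1/(0,2,0,0)
[(0,1,2,0)] X move#2: h1:-1:-1/(0,0,2,0), h2:-1:+1/(0,1,1,0)*, h2:-2:-1/(0,1,0,0)
[(0,1,1,0)] O move#3: h1:-1:-1/(0,0,1,0)*, h2:-1:-1/(0,1,0,0)
[(0,0,1,0)] X move#4: h2:-1:+1/(0,0,0,0)*
[(0,0,0,0)] end (terminal -1, O#5); searched (0,2,2,0) to 7
suppose O passes — search the same position with X to move:
pass> [(0,2,2,0)] X move#1: h1:-1:-1/(0,1,2,0)*, h1:-2:-1/(0,0,2,0), h2:-1:-1/(0,2,1,0), h2:-2:-1/(0,2,0,0)
pass> [(0,1,2,0)] O move#2: h1:-1:-1/(0,0,2,0), h2:-1:+1/(0,1,1,0)*, h2:-2:-1/(0,1,0,0)
pass> [(0,1,1,0)] X move#3: h1:-1:-1/(0,0,1,0)*, h2:-1:-1/(0,1,0,0)
pass> [(0,0,1,0)] O move#4: h2:-1:+1/(0,0,0,0)*
pass> [(0,0,0,0)] end (terminal -1, X#5); searched (0,2,2,0) to 7
for O: play -1, pass +1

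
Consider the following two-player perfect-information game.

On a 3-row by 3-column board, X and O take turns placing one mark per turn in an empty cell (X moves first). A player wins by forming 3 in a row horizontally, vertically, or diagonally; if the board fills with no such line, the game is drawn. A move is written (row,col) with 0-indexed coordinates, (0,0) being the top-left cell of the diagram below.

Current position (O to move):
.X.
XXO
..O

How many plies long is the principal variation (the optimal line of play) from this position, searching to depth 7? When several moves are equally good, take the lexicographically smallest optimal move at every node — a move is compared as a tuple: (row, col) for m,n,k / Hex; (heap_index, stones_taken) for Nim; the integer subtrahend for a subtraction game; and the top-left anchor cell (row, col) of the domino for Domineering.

PV length from [.X./XXO/..O]: 1 ply

p1 O@[.X./XXO/..O]: (0,0)[OX./XXO/..O]-1 (0,2)[.XO/XXO/..O]+1* (2,0)[.X./XXO/O.O]-1 (2,1)[.X./XXO/.OO]+1
p2 X@[.XO/XXO/..O] terminal -1; root [.X./XXO/..O] d7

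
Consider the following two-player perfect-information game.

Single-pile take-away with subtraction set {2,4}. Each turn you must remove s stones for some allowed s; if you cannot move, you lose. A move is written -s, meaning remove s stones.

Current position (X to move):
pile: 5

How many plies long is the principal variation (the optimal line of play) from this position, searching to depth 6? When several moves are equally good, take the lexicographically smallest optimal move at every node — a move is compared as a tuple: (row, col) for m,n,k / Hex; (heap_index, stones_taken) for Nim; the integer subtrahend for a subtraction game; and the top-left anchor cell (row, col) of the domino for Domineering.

[5] X move#1: -2:-1/3, -4:+1/1*
[1] end (terminal -1, O#2); searched 5 to 6

PV length from [5]: 1 ply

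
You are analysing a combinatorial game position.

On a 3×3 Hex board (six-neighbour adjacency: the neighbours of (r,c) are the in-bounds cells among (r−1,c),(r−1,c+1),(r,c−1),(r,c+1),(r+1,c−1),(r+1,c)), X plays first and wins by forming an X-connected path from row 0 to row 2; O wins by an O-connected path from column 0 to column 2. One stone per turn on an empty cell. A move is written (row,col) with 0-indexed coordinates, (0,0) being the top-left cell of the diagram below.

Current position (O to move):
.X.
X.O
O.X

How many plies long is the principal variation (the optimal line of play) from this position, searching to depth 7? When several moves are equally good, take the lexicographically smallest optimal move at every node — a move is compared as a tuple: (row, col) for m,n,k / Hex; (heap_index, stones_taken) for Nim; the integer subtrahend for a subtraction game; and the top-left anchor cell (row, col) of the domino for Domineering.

ply 1, O at .X./X.O/O.X | (0,0)=+1→OX./X.O/O.X*; (0,2)=+1→.XO/X.O/O.X; (1,1)=+1→.X./XOO/O.X; (2,1)=+1→.X./X.O/OOX
ply 2, X at OX./X.O/O.X | (0,2)=-1→OXX/X.O/O.X*; (1,1)=-1→OX./XXO/O.X; (2,1)=-1→OX./X.O/OXX
ply 3, O at OXX/X.O/O.X | (1,1)=+1→OXX/XOO/O.X*; (2,1)=+1→OXX/X.O/OOX
ply 4: OXX/XOO/O.X is terminal -1 (X); from .X./X.O/O.X depth 7

PV length from [.X./X.O/O.X]: 3 plies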